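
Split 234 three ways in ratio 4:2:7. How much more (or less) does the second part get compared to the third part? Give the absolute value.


Total parts = 4 + 2 + 7 = 13
Value per part = 234 / 13 = 18
Shares: 4*18=72, 2*18=36, 7*18=126
Second share = 36, third share = 126
Difference = |36 - 126| = 90

90


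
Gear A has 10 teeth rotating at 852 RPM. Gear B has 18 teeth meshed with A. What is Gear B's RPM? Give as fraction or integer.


Gear ratio: teeth_A * RPM_A = teeth_B * RPM_B
10 * 852 = 18 * RPM_B
8520 = 18 * RPM_B
RPM_B = 8520 / 18
RPM_B = 1420/3

1420/3


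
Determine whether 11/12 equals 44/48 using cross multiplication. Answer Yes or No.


Cross multiply to check 11/12 = 44/48
Left cross product: 11 * 48 = 528
Right cross product: 12 * 44 = 528
528 = 528
Equal, so proportions match => Yes

Yes


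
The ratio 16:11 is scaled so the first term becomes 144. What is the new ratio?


Original ratio: 16:11
First term target: 144
Scale factor = 144 / 16 = 9
Multiply second term: 11 * 9 = 99
Equivalent ratio = 144:99

144:99


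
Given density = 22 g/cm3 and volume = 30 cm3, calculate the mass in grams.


Using mass = density * volume
Density = 22 g/cm3
Volume = 30 cm3
Mass = 22 * 30
= 660 g

660


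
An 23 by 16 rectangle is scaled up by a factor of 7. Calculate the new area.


Original dimensions: 23 x 16
Enlargement factor = 7
New width = 23 * 7 = 161
New height = 16 * 7 = 112
New area = 161 * 112 = 18032

18032


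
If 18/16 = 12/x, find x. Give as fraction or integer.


Setting up: 18/16 = 12/x
Cross multiply: 18 * x = 16 * 12
18x = 192
x = 192/18
x = 32/3

32/3


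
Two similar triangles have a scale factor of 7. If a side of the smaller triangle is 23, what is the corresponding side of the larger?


Similar triangles have proportional sides
Scale factor = 7
Smaller side = 23
Corresponding larger side = 23 * 7
= 161

161


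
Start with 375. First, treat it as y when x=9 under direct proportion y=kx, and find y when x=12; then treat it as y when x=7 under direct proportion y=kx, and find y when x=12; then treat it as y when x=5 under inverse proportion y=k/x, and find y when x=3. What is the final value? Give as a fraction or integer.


Start with 375.
Step 1: Direct prop: k = (375)/9; new y = k*12 = 375*12/9 = 500
Step 2: Direct prop: k = (500)/7; new y = k*12 = 500*12/7 = 6000/7
Step 3: Inverse prop: k = (6000/7)*5; new y = k/3 = 6000/7*5/3 = 10000/7
Final result = 10000/7

10000/7


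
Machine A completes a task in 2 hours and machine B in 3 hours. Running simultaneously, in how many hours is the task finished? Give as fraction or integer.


Rate of A = 1/2 job per hour
Rate of B = 1/3 job per hour
Combined rate = 1/2 + 1/3
Find common denominator: (3 + 2)/(2*3) = 5/6
Combined rate = 5/6 job per hour
Time together = 1 / (5/6) = 6/5 hours

6/5


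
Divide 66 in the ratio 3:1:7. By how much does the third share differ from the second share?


Total parts = 3 + 1 + 7 = 11
Value per part = 66 / 11 = 6
Shares: 3*6=18, 1*6=6, 7*6=42
Third share = 42, second share = 6
Difference = |42 - 6| = 36

36


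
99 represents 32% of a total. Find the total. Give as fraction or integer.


Given: 99 is 32% of the whole
Set up: 99 = 32/100 * whole
whole = 99 * 100 / 32
whole = 9900 / 32
whole = 2475/8

2475/8


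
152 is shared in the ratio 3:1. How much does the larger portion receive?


Total parts = 3 + 1 = 4
Value per part = 152 / 4 = 38
First share = 3 * 38 = 114
Second share = 1 * 38 = 38
Larger share = 114

114


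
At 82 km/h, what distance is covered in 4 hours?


Using distance = speed * time
Speed = 82 km/h
Time = 4 hours
Distance = 82 * 4
= 328 km

328


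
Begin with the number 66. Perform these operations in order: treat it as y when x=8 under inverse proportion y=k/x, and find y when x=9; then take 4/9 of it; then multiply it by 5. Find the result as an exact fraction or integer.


Start with 66.
Step 1: Inverse prop: k = (66)*8; new y = k/9 = 66*8/9 = 176/3
Step 2: Take 4/9: 176/3 * 4/9 = 704/27
Step 3: Multiply by 5: 704/27 * 5 = 3520/27
Final result = 3520/27

3520/27


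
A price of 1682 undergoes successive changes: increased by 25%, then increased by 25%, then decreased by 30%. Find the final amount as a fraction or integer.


Start: 1682
Step 1: increase by 25% => multiply by 125/100
  1682 * 125/100 = 4205/2
Step 2: increase by 25% => multiply by 125/100
  4205/2 * 125/100 = 21025/8
Step 3: decrease by 30% => multiply by 70/100
  21025/8 * 70/100 = 29435/16
Final value = 29435/16

29435/16


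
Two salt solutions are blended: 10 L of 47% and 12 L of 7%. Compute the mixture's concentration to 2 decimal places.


Solute in mixture 1 = 47% of 10 L = 10*47/100 = 47/10 L
Solute in mixture 2 = 7% of 12 L = 12*7/100 = 21/25 L
Total solute = 47/10 + 21/25 = 277/50 L
Total volume = 10 + 12 = 22 L
Final concentration = 277/50/22 * 100 = 25.18%

25.18


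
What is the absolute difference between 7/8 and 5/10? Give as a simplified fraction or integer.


Simplify: 7/8 = 7/8 and 5/10 = 1/2
Find common denominator: LCD = 8
Convert: 7/8 and 4/8
Difference = |7 - 4|/8 = 3/8
Simplified = 3/8

3/8


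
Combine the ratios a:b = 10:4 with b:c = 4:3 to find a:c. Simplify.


Given a:b = 10:4 and b:c = 4:3
Make b consistent. Multiply first ratio by 4: a:b = 40:16
Multiply second ratio by 4: b:c = 16:12
Now b = 16 in both, so a:b:c = 40:16:12
Therefore a:c = 40:12
Simplify by GCD: a:c = 10:3

10:3


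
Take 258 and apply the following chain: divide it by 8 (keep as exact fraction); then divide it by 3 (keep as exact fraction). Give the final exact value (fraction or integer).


Start with 258.
Step 1: Divide by 8: 258 / 8 = 129/4
Step 2: Divide by 3: 129/4 / 3 = 43/4
Final result = 43/4

43/4


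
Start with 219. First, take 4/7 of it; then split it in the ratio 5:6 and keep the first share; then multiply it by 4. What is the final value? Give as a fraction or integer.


Start with 219.
Step 1: Take 4/7: 219 * 4/7 = 876/7
Step 2: Split 5:6, first share = 876/7 * 5/11 = 4380/77
Step 3: Multiply by 4: 4380/77 * 4 = 17520/77
Final result = 17520/77

17520/77


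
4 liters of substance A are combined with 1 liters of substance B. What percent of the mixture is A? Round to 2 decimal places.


Volume of A = 4 L
Volume of B = 1 L
Total volume = 4 + 1 = 5 L
Percentage of A = (4/5) * 100
= 80.00%

80.00


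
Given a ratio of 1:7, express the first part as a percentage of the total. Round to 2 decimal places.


Total parts = 1 + 7 = 8
First part fraction = 1/8
Percentage = (1/8) * 100
= 0.125 * 100
= 12.50%

12.50


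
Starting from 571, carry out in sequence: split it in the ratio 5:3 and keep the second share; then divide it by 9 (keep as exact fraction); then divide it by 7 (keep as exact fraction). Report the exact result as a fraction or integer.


Start with 571.
Step 1: Split 5:3, second share = 571 * 3/8 = 1713/8
Step 2: Divide by 9: 1713/8 / 9 = 571/24
Step 3: Divide by 7: 571/24 / 7 = 571/168
Final result = 571/168

571/168


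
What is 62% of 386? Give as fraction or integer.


Compute 62% of 386
Convert percentage: 62% = 62/100
Multiply: 386 * 62/100
= 23932/100
= 5983/25

5983/25


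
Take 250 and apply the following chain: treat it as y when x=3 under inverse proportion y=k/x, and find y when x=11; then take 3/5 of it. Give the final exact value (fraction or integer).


Start with 250.
Step 1: Inverse prop: k = (250)*3; new y = k/11 = 250*3/11 = 750/11
Step 2: Take 3/5: 750/11 * 3/5 = 450/11
Final result = 450/11

450/11


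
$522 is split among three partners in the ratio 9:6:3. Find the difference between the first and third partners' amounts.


Total parts = 9 + 6 + 3 = 18
Value per part = 522 / 18 = 29
Shares: 9*29=261, 6*29=174, 3*29=87
First share = 261, third share = 87
Difference = |261 - 87| = 174

174


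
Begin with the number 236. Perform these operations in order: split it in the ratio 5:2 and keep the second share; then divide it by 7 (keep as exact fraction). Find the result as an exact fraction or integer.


Start with 236.
Step 1: Split 5:2, second share = 236 * 2/7 = 472/7
Step 2: Divide by 7: 472/7 / 7 = 472/49
Final result = 472/49

472/49


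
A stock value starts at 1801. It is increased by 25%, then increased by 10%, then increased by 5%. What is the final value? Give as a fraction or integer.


Start: 1801
Step 1: increase by 25% => multiply by 125/100
  1801 * 125/100 = 9005/4
Step 2: increase by 10% => multiply by 110/100
  9005/4 * 110/100 = 19811/8
Step 3: increase by 5% => multiply by 105/100
  19811/8 * 105/100 = 416031/160
Final value = 416031/160

416031/160


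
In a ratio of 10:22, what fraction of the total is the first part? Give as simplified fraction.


Total parts = 10 + 22 = 32
First part fraction = 10/32
Simplify: 10/32 = 5/16

5/16


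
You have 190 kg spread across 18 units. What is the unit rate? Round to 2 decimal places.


Total kg = 190
Number of units = 18
Unit rate = 190 / 18
= 10.56 kg per unit

10.56


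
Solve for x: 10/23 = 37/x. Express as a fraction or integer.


Setting up: 10/23 = 37/x
Cross multiply: 10 * x = 23 * 37
10x = 851
x = 851/10
x = 851/10

851/10


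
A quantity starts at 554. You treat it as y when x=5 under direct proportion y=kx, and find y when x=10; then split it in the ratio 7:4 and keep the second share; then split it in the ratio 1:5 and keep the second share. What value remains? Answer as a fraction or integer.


Start with 554.
Step 1: Direct prop: k = (554)/5; new y = k*10 = 554*10/5 = 1108
Step 2: Split 7:4, second share = 1108 * 4/11 = 4432/11
Step 3: Split 1:5, second share = 4432/11 * 5/6 = 11080/33
Final result = 11080/33

11080/33


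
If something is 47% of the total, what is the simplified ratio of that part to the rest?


Part = 47%, Remainder = 53%
Ratio = 47:53
GCD(47, 53) = 1
Simplify: 47:53 = 47:53

47:53


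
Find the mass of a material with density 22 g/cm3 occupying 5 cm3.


Using mass = density * volume
Density = 22 g/cm3
Volume = 5 cm3
Mass = 22 * 5
= 110 g

110


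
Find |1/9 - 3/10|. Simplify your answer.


Simplify: 1/9 = 1/9 and 3/10 = 3/10
Find common denominator: LCD = 90
Convert: 10/90 and 27/90
Difference = |10 - 27|/90 = 17/90
Simplified = 17/90

17/90


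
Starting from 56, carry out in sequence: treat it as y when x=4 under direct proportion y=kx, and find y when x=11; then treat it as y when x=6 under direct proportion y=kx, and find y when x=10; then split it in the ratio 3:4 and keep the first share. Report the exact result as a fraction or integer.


Start with 56.
Step 1: Direct prop: k = (56)/4; new y = k*11 = 56*11/4 = 154
Step 2: Direct prop: k = (154)/6; new y = k*10 = 154*10/6 = 770/3
Step 3: Split 3:4, first share = 770/3 * 3/7 = 110
Final result = 110

110


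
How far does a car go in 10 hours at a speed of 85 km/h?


Using distance = speed * time
Speed = 85 km/h
Time = 10 hours
Distance = 85 * 10
= 850 km

850


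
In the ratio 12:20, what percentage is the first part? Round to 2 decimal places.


Total parts = 12 + 20 = 32
First part fraction = 12/32
Percentage = (12/32) * 100
= 0.375 * 100
= 37.50%

37.50


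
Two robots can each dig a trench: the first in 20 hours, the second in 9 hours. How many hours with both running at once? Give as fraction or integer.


Rate of A = 1/20 job per hour
Rate of B = 1/9 job per hour
Combined rate = 1/20 + 1/9
Find common denominator: (9 + 20)/(20*9) = 29/180
Combined rate = 29/180 job per hour
Time together = 1 / (29/180) = 180/29 hours

180/29


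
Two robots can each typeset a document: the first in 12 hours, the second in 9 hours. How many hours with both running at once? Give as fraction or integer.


Rate of A = 1/12 job per hour
Rate of B = 1/9 job per hour
Combined rate = 1/12 + 1/9
Find common denominator: (9 + 12)/(12*9) = 21/108
Combined rate = 7/36 job per hour
Time together = 1 / (7/36) = 36/7 hours

36/7


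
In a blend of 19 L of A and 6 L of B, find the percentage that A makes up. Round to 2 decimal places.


Volume of A = 19 L
Volume of B = 6 L
Total volume = 19 + 6 = 25 L
Percentage of A = (19/25) * 100
= 76.00%

76.00


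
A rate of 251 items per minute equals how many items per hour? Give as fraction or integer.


Converting from per minute to per hour
Rate = 251 items per minute
Multiply by 60: 251 * 60
= 15060 items per hour

15060


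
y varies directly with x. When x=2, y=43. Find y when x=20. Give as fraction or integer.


Direct proportion: y = kx
Find k: k = 43/2 = 43/2
Compute y at x=20: y = 43/2 * 20
y = 430

430


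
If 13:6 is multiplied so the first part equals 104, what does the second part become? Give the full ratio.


Original ratio: 13:6
First term target: 104
Scale factor = 104 / 13 = 8
Multiply second term: 6 * 8 = 48
Equivalent ratio = 104:48

104:48


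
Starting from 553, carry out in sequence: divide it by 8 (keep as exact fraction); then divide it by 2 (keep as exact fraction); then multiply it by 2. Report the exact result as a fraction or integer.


Start with 553.
Step 1: Divide by 8: 553 / 8 = 553/8
Step 2: Divide by 2: 553/8 / 2 = 553/16
Step 3: Multiply by 2: 553/16 * 2 = 553/8
Final result = 553/8

553/8


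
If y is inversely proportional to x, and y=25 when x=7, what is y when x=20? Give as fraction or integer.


Inverse proportion: y = k/x
Find k: k = 7 * 25 = 175
Compute y at x=20: y = 175/20
y = 35/4

35/4


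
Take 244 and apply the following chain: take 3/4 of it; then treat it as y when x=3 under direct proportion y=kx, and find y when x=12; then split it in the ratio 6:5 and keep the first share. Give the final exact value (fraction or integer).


Start with 244.
Step 1: Take 3/4: 244 * 3/4 = 183
Step 2: Direct prop: k = (183)/3; new y = k*12 = 183*12/3 = 732
Step 3: Split 6:5, first share = 732 * 6/11 = 4392/11
Final result = 4392/11

4392/11


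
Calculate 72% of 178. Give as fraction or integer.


Compute 72% of 178
Convert percentage: 72% = 72/100
Multiply: 178 * 72/100
= 12816/100
= 3204/25

3204/25


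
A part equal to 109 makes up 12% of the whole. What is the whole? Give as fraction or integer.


Given: 109 is 12% of the whole
Set up: 109 = 12/100 * whole
whole = 109 * 100 / 12
whole = 10900 / 12
whole = 2725/3

2725/3


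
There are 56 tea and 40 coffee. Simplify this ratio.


Find GCD(56, 40)
GCD = 8
Divide both by 8: 56/8 = 7, 40/8 = 5
Simplified ratio = 7:5

7:5


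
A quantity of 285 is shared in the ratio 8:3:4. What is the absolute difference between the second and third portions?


Total parts = 8 + 3 + 4 = 15
Value per part = 285 / 15 = 19
Shares: 8*19=152, 3*19=57, 4*19=76
Second share = 57, third share = 76
Difference = |57 - 76| = 19

19


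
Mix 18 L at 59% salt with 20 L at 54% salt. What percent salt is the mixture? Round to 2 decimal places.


Solute in mixture 1 = 59% of 18 L = 18*59/100 = 531/50 L
Solute in mixture 2 = 54% of 20 L = 20*54/100 = 54/5 L
Total solute = 531/50 + 54/5 = 1071/50 L
Total volume = 18 + 20 = 38 L
Final concentration = 1071/50/38 * 100 = 56.37%

56.37


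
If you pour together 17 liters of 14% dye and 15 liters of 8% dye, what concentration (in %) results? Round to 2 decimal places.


Solute in mixture 1 = 14% of 17 L = 17*14/100 = 119/50 L
Solute in mixture 2 = 8% of 15 L = 15*8/100 = 6/5 L
Total solute = 119/50 + 6/5 = 179/50 L
Total volume = 17 + 15 = 32 L
Final concentration = 179/50/32 * 100 = 11.19%

11.19


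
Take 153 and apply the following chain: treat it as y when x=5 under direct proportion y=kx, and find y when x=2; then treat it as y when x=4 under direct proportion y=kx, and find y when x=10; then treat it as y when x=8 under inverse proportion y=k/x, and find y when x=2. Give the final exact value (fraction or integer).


Start with 153.
Step 1: Direct prop: k = (153)/5; new y = k*2 = 153*2/5 = 306/5
Step 2: Direct prop: k = (306/5)/4; new y = k*10 = 306/5*10/4 = 153
Step 3: Inverse prop: k = (153)*8; new y = k/2 = 153*8/2 = 612
Final result = 612

612


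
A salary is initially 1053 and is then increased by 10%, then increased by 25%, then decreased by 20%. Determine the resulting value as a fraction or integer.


Start: 1053
Step 1: increase by 10% => multiply by 110/100
  1053 * 110/100 = 11583/10
Step 2: increase by 25% => multiply by 125/100
  11583/10 * 125/100 = 11583/8
Step 3: decrease by 20% => multiply by 80/100
  11583/8 * 80/100 = 11583/10
Final value = 11583/10

11583/10


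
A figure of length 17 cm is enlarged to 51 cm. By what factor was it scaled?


Original length = 17 cm
Scaled length = 51 cm
Scale factor = 51 / 17
= 3

3


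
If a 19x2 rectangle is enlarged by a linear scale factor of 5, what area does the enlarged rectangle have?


Original dimensions: 19 x 2
Enlargement factor = 5
New width = 19 * 5 = 95
New height = 2 * 5 = 10
New area = 95 * 10 = 950

950


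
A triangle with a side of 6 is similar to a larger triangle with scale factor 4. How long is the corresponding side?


Similar triangles have proportional sides
Scale factor = 4
Smaller side = 6
Corresponding larger side = 6 * 4
= 24

24


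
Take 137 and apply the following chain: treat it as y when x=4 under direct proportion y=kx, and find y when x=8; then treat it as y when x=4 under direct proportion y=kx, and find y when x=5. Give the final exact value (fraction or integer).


Start with 137.
Step 1: Direct prop: k = (137)/4; new y = k*8 = 137*8/4 = 274
Step 2: Direct prop: k = (274)/4; new y = k*5 = 274*5/4 = 685/2
Final result = 685/2

685/2


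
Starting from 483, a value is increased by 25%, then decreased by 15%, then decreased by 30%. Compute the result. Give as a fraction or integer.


Start: 483
Step 1: increase by 25% => multiply by 125/100
  483 * 125/100 = 2415/4
Step 2: decrease by 15% => multiply by 85/100
  2415/4 * 85/100 = 8211/16
Step 3: decrease by 30% => multiply by 70/100
  8211/16 * 70/100 = 57477/160
Final value = 57477/160

57477/160


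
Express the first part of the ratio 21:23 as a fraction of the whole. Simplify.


Total parts = 21 + 23 = 44
First part fraction = 21/44
Simplify: 21/44 = 21/44

21/44


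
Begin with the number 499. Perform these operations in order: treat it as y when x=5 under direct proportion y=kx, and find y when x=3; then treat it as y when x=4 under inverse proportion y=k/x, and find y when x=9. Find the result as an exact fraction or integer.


Start with 499.
Step 1: Direct prop: k = (499)/5; new y = k*3 = 499*3/5 = 1497/5
Step 2: Inverse prop: k = (1497/5)*4; new y = k/9 = 1497/5*4/9 = 1996/15
Final result = 1996/15

1996/15


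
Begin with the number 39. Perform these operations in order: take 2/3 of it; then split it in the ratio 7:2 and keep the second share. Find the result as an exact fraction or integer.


Start with 39.
Step 1: Take 2/3: 39 * 2/3 = 26
Step 2: Split 7:2, second share = 26 * 2/9 = 52/9
Final result = 52/9

52/9


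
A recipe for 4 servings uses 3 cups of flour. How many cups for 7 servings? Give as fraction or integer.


Original: 3 cups for 4 servings
Target servings = 7
Scaling factor = 7/4
New amount = 3 * 7/4
= 21/4
= 21/4 cups

21/4


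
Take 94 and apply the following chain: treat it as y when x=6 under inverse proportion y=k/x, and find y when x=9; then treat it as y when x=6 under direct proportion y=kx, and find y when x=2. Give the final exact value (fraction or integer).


Start with 94.
Step 1: Inverse prop: k = (94)*6; new y = k/9 = 94*6/9 = 188/3
Step 2: Direct prop: k = (188/3)/6; new y = k*2 = 188/3*2/6 = 188/9
Final result = 188/9

188/9


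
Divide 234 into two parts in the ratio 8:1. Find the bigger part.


Total parts = 8 + 1 = 9
Value per part = 234 / 9 = 26
First share = 8 * 26 = 208
Second share = 1 * 26 = 26
Larger share = 208

208


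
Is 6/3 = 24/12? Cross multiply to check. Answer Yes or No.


Cross multiply to check 6/3 = 24/12
Left cross product: 6 * 12 = 72
Right cross product: 3 * 24 = 72
72 = 72
Equal, so proportions match => Yes

Yes


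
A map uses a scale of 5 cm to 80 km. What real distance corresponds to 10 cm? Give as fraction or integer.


Map scale: 5 cm = 80 km
Measured distance on map = 10 cm
Set up proportion: 10 * 80 / 5
= 800 / 5
= 160 km

160


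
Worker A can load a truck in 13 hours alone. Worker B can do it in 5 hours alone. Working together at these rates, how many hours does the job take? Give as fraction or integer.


Rate of A = 1/13 job per hour
Rate of B = 1/5 job per hour
Combined rate = 1/13 + 1/5
Find common denominator: (5 + 13)/(13*5) = 18/65
Combined rate = 18/65 job per hour
Time together = 1 / (18/65) = 65/18 hours

65/18


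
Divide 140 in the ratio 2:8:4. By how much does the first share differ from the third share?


Total parts = 2 + 8 + 4 = 14
Value per part = 140 / 14 = 10
Shares: 2*10=20, 8*10=80, 4*10=40
First share = 20, third share = 40
Difference = |20 - 40| = 20

20


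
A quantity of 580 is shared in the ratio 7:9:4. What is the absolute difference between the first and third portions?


Total parts = 7 + 9 + 4 = 20
Value per part = 580 / 20 = 29
Shares: 7*29=203, 9*29=261, 4*29=116
First share = 203, third share = 116
Difference = |203 - 116| = 87

87


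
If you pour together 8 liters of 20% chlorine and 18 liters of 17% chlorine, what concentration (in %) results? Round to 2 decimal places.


Solute in mixture 1 = 20% of 8 L = 8*20/100 = 8/5 L
Solute in mixture 2 = 17% of 18 L = 18*17/100 = 153/50 L
Total solute = 8/5 + 153/50 = 233/50 L
Total volume = 8 + 18 = 26 L
Final concentration = 233/50/26 * 100 = 17.92%

17.92


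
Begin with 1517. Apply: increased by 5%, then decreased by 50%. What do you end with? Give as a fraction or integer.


Start: 1517
Step 1: increase by 5% => multiply by 105/100
  1517 * 105/100 = 31857/20
Step 2: decrease by 50% => multiply by 50/100
  31857/20 * 50/100 = 31857/40
Final value = 31857/40

31857/40


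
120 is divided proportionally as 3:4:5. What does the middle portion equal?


Ratio = 3:4:5
Total parts = 3 + 4 + 5 = 12
Value per part = 120 / 12 = 10
First share = 3 * 10 = 30
Middle share = 4 * 10 = 40
Third share = 5 * 10 = 50

40


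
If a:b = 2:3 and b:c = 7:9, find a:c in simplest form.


Given a:b = 2:3 and b:c = 7:9
Make b consistent. Multiply first ratio by 7: a:b = 14:21
Multiply second ratio by 3: b:c = 21:27
Now b = 21 in both, so a:b:c = 14:21:27
Therefore a:c = 14:27
Simplify by GCD: a:c = 14:27

14:27


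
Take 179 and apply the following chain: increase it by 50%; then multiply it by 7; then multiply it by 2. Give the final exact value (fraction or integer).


Start with 179.
Step 1: Increase by 50%: 179 * 150/100 = 537/2
Step 2: Multiply by 7: 537/2 * 7 = 3759/2
Step 3: Multiply by 2: 3759/2 * 2 = 3759
Final result = 3759

3759


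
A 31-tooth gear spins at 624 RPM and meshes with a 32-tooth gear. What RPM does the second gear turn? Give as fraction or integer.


Gear ratio: teeth_A * RPM_A = teeth_B * RPM_B
31 * 624 = 32 * RPM_B
19344 = 32 * RPM_B
RPM_B = 19344 / 32
RPM_B = 1209/2

1209/2


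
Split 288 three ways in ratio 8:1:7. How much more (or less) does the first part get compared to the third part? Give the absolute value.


Total parts = 8 + 1 + 7 = 16
Value per part = 288 / 16 = 18
Shares: 8*18=144, 1*18=18, 7*18=126
First share = 144, third share = 126
Difference = |144 - 126| = 18

18


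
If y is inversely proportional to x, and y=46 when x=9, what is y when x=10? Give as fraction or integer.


Inverse proportion: y = k/x
Find k: k = 9 * 46 = 414
Compute y at x=10: y = 414/10
y = 207/5

207/5


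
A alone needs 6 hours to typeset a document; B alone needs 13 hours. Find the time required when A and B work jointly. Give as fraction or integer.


Rate of A = 1/6 job per hour
Rate of B = 1/13 job per hour
Combined rate = 1/6 + 1/13
Find common denominator: (13 + 6)/(6*13) = 19/78
Combined rate = 19/78 job per hour
Time together = 1 / (19/78) = 78/19 hours

78/19


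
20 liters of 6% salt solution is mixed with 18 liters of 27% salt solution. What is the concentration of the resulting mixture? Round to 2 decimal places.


Solute in mixture 1 = 6% of 20 L = 20*6/100 = 6/5 L
Solute in mixture 2 = 27% of 18 L = 18*27/100 = 243/50 L
Total solute = 6/5 + 243/50 = 303/50 L
Total volume = 20 + 18 = 38 L
Final concentration = 303/50/38 * 100 = 15.95%

15.95


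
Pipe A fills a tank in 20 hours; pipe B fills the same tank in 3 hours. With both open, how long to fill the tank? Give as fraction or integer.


Rate of A = 1/20 job per hour
Rate of B = 1/3 job per hour
Combined rate = 1/20 + 1/3
Find common denominator: (3 + 20)/(20*3) = 23/60
Combined rate = 23/60 job per hour
Time together = 1 / (23/60) = 60/23 hours

60/23


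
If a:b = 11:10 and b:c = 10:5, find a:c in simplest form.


Given a:b = 11:10 and b:c = 10:5
Make b consistent. Multiply first ratio by 10: a:b = 110:100
Multiply second ratio by 10: b:c = 100:50
Now b = 100 in both, so a:b:c = 110:100:50
Therefore a:c = 110:50
Simplify by GCD: a:c = 11:5

11:5


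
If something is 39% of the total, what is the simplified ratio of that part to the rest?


Part = 39%, Remainder = 61%
Ratio = 39:61
GCD(39, 61) = 1
Simplify: 39:61 = 39:61

39:61


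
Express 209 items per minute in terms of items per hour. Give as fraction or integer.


Converting from per minute to per hour
Rate = 209 items per minute
Multiply by 60: 209 * 60
= 12540 items per hour

12540


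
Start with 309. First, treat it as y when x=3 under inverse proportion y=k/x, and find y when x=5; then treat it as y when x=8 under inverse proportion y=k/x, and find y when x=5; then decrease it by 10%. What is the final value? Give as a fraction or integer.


Start with 309.
Step 1: Inverse prop: k = (309)*3; new y = k/5 = 309*3/5 = 927/5
Step 2: Inverse prop: k = (927/5)*8; new y = k/5 = 927/5*8/5 = 7416/25
Step 3: Decrease by 10%: 7416/25 * 90/100 = 33372/125
Final result = 33372/125

33372/125


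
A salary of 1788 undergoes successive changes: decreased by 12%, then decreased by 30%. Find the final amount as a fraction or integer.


Start: 1788
Step 1: decrease by 12% => multiply by 88/100
  1788 * 88/100 = 39336/25
Step 2: decrease by 30% => multiply by 70/100
  39336/25 * 70/100 = 137676/125
Final value = 137676/125

137676/125


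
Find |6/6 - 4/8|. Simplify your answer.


Simplify: 6/6 = 1 and 4/8 = 1/2
Find common denominator: LCD = 2
Convert: 2/2 and 1/2
Difference = |2 - 1|/2 = 1/2
Simplified = 1/2

1/2


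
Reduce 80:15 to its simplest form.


Find GCD(80, 15)
GCD = 5
Divide both by 5: 80/5 = 16, 15/5 = 3
Simplified ratio = 16:3

16:3


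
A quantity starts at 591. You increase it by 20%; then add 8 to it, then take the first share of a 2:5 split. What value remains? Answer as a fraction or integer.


Start with 591.
Step 1: Increase by 20%: 591 * 120/100 = 3546/5
Step 2: Add 8: 3546/5+8=3586/5; split 2:5 first = 3586/5*2/7 = 7172/35
Final result = 7172/35

7172/35


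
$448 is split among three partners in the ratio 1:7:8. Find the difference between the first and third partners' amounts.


Total parts = 1 + 7 + 8 = 16
Value per part = 448 / 16 = 28
Shares: 1*28=28, 7*28=196, 8*28=224
First share = 28, third share = 224
Difference = |28 - 224| = 196

196


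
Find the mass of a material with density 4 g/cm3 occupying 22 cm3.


Using mass = density * volume
Density = 4 g/cm3
Volume = 22 cm3
Mass = 4 * 22
= 88 g

88


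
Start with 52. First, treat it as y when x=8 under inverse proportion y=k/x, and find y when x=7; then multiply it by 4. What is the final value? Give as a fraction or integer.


Start with 52.
Step 1: Inverse prop: k = (52)*8; new y = k/7 = 52*8/7 = 416/7
Step 2: Multiply by 4: 416/7 * 4 = 1664/7
Final result = 1664/7

1664/7


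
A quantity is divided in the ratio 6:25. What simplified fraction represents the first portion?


Total parts = 6 + 25 = 31
First part fraction = 6/31
Simplify: 6/31 = 6/31

6/31


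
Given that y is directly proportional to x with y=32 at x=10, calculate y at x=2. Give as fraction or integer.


Direct proportion: y = kx
Find k: k = 32/10 = 16/5
Compute y at x=2: y = 16/5 * 2
y = 32/5

32/5


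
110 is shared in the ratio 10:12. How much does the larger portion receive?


Total parts = 10 + 12 = 22
Value per part = 110 / 22 = 5
First share = 10 * 5 = 50
Second share = 12 * 5 = 60
Larger share = 60

60


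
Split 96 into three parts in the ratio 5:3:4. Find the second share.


Ratio = 5:3:4
Total parts = 5 + 3 + 4 = 12
Value per part = 96 / 12 = 8
First share = 5 * 8 = 40
Middle share = 3 * 8 = 24
Third share = 4 * 8 = 32

24


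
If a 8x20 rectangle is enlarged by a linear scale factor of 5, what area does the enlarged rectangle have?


Original dimensions: 8 x 20
Enlargement factor = 5
New width = 8 * 5 = 40
New height = 20 * 5 = 100
New area = 40 * 100 = 4000

4000


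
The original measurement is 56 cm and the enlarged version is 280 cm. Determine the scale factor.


Original length = 56 cm
Scaled length = 280 cm
Scale factor = 280 / 56
= 5

5


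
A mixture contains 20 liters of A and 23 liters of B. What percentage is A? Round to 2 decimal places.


Volume of A = 20 L
Volume of B = 23 L
Total volume = 20 + 23 = 43 L
Percentage of A = (20/43) * 100
= 46.51%

46.51


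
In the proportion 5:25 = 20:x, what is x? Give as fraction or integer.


Setting up: 5/25 = 20/x
Cross multiply: 5 * x = 25 * 20
5x = 500
x = 500/5
x = 100

100


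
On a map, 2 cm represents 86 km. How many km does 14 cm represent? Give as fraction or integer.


Map scale: 2 cm = 86 km
Measured distance on map = 14 cm
Set up proportion: 14 * 86 / 2
= 1204 / 2
= 602 km

602


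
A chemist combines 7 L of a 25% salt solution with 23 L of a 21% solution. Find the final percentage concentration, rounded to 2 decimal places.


Solute in mixture 1 = 25% of 7 L = 7*25/100 = 7/4 L
Solute in mixture 2 = 21% of 23 L = 23*21/100 = 483/100 L
Total solute = 7/4 + 483/100 = 329/50 L
Total volume = 7 + 23 = 30 L
Final concentration = 329/50/30 * 100 = 21.93%

21.93


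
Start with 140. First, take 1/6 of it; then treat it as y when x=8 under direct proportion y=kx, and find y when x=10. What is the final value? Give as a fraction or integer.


Start with 140.
Step 1: Take 1/6: 140 * 1/6 = 70/3
Step 2: Direct prop: k = (70/3)/8; new y = k*10 = 70/3*10/8 = 175/6
Final result = 175/6

175/6


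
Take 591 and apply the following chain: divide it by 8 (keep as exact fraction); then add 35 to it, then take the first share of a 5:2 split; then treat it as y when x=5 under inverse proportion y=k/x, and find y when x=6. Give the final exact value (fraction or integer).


Start with 591.
Step 1: Divide by 8: 591 / 8 = 591/8
Step 2: Add 35: 591/8+35=871/8; split 5:2 first = 871/8*5/7 = 4355/56
Step 3: Inverse prop: k = (4355/56)*5; new y = k/6 = 4355/56*5/6 = 21775/336
Final result = 21775/336

21775/336


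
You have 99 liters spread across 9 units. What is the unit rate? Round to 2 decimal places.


Total liters = 99
Number of units = 9
Unit rate = 99 / 9
= 11 liters per unit

11


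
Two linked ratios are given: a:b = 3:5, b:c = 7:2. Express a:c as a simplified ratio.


Given a:b = 3:5 and b:c = 7:2
Make b consistent. Multiply first ratio by 7: a:b = 21:35
Multiply second ratio by 5: b:c = 35:10
Now b = 35 in both, so a:b:c = 21:35:10
Therefore a:c = 21:10
Simplify by GCD: a:c = 21:10

21:10


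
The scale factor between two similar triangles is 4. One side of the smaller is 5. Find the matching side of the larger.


Similar triangles have proportional sides
Scale factor = 4
Smaller side = 5
Corresponding larger side = 5 * 4
= 20

20


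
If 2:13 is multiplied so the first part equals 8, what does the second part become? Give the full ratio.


Original ratio: 2:13
First term target: 8
Scale factor = 8 / 2 = 4
Multiply second term: 13 * 4 = 52
Equivalent ratio = 8:52

8:52


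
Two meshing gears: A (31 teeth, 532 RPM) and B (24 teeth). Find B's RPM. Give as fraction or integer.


Gear ratio: teeth_A * RPM_A = teeth_B * RPM_B
31 * 532 = 24 * RPM_B
16492 = 24 * RPM_B
RPM_B = 16492 / 24
RPM_B = 4123/6

4123/6


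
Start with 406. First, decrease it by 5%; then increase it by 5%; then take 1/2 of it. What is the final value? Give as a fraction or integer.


Start with 406.
Step 1: Decrease by 5%: 406 * 95/100 = 3857/10
Step 2: Increase by 5%: 3857/10 * 105/100 = 80997/200
Step 3: Take 1/2: 80997/200 * 1/2 = 80997/400
Final result = 80997/400

80997/400


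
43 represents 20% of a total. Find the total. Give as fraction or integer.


Given: 43 is 20% of the whole
Set up: 43 = 20/100 * whole
whole = 43 * 100 / 20
whole = 4300 / 20
whole = 215

215


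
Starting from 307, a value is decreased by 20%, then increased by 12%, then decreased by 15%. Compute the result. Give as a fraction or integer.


Start: 307
Step 1: decrease by 20% => multiply by 80/100
  307 * 80/100 = 1228/5
Step 2: increase by 12% => multiply by 112/100
  1228/5 * 112/100 = 34384/125
Step 3: decrease by 15% => multiply by 85/100
  34384/125 * 85/100 = 146132/625
Final value = 146132/625

146132/625


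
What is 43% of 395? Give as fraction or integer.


Compute 43% of 395
Convert percentage: 43% = 43/100
Multiply: 395 * 43/100
= 16985/100
= 3397/20

3397/20


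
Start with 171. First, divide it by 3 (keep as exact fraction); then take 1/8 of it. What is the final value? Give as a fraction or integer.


Start with 171.
Step 1: Divide by 3: 171 / 3 = 57
Step 2: Take 1/8: 57 * 1/8 = 57/8
Final result = 57/8

57/8


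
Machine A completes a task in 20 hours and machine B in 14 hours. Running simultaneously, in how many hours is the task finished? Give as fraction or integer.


Rate of A = 1/20 job per hour
Rate of B = 1/14 job per hour
Combined rate = 1/20 + 1/14
Find common denominator: (14 + 20)/(20*14) = 34/280
Combined rate = 17/140 job per hour
Time together = 1 / (17/140) = 140/17 hours

140/17


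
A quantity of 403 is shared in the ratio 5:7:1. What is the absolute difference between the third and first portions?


Total parts = 5 + 7 + 1 = 13
Value per part = 403 / 13 = 31
Shares: 5*31=155, 7*31=217, 1*31=31
Third share = 31, first share = 155
Difference = |31 - 155| = 124

124


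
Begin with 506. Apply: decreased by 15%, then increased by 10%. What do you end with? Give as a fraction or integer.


Start: 506
Step 1: decrease by 15% => multiply by 85/100
  506 * 85/100 = 4301/10
Step 2: increase by 10% => multiply by 110/100
  4301/10 * 110/100 = 47311/100
Final value = 47311/100

47311/100


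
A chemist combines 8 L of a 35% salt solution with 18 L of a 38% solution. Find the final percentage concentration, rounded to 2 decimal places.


Solute in mixture 1 = 35% of 8 L = 8*35/100 = 14/5 L
Solute in mixture 2 = 38% of 18 L = 18*38/100 = 171/25 L
Total solute = 14/5 + 171/25 = 241/25 L
Total volume = 8 + 18 = 26 L
Final concentration = 241/25/26 * 100 = 37.08%

37.08


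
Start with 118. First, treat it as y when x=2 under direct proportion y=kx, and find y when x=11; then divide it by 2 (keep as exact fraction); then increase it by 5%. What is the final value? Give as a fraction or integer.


Start with 118.
Step 1: Direct prop: k = (118)/2; new y = k*11 = 118*11/2 = 649
Step 2: Divide by 2: 649 / 2 = 649/2
Step 3: Increase by 5%: 649/2 * 105/100 = 13629/40
Final result = 13629/40

13629/40


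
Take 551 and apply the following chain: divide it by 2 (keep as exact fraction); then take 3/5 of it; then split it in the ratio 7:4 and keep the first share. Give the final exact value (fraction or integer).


Start with 551.
Step 1: Divide by 2: 551 / 2 = 551/2
Step 2: Take 3/5: 551/2 * 3/5 = 1653/10
Step 3: Split 7:4, first share = 1653/10 * 7/11 = 11571/110
Final result = 11571/110

11571/110


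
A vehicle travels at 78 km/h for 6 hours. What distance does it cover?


Using distance = speed * time
Speed = 78 km/h
Time = 6 hours
Distance = 78 * 6
= 468 km

468


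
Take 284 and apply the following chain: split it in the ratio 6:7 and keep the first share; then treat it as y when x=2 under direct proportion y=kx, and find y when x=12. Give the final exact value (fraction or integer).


Start with 284.
Step 1: Split 6:7, first share = 284 * 6/13 = 1704/13
Step 2: Direct prop: k = (1704/13)/2; new y = k*12 = 1704/13*12/2 = 10224/13
Final result = 10224/13

10224/13


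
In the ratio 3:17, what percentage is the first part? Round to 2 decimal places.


Total parts = 3 + 17 = 20
First part fraction = 3/20
Percentage = (3/20) * 100
= 0.15 * 100
= 15.00%

15.00


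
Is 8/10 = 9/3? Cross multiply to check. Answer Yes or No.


Cross multiply to check 8/10 = 9/3
Left cross product: 8 * 3 = 24
Right cross product: 10 * 9 = 90
24 != 90
Not equal, so proportions differ => No

No


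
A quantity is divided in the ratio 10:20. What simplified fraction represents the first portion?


Total parts = 10 + 20 = 30
First part fraction = 10/30
Simplify: 10/30 = 1/3

1/3


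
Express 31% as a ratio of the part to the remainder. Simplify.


Part = 31%, Remainder = 69%
Ratio = 31:69
GCD(31, 69) = 1
Simplify: 31:69 = 31:69

31:69


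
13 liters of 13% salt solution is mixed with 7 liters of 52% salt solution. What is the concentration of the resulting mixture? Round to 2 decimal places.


Solute in mixture 1 = 13% of 13 L = 13*13/100 = 169/100 L
Solute in mixture 2 = 52% of 7 L = 7*52/100 = 91/25 L
Total solute = 169/100 + 91/25 = 533/100 L
Total volume = 13 + 7 = 20 L
Final concentration = 533/100/20 * 100 = 26.65%

26.65


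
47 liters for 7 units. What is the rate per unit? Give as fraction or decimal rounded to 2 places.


Total liters = 47
Number of units = 7
Unit rate = 47 / 7
= 6.71 liters per unit

6.71


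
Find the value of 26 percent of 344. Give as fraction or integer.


Compute 26% of 344
Convert percentage: 26% = 26/100
Multiply: 344 * 26/100
= 8944/100
= 2236/25

2236/25


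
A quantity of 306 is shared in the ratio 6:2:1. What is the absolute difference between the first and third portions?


Total parts = 6 + 2 + 1 = 9
Value per part = 306 / 9 = 34
Shares: 6*34=204, 2*34=68, 1*34=34
First share = 204, third share = 34
Difference = |204 - 34| = 170

170


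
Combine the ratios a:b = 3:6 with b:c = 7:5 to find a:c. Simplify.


Given a:b = 3:6 and b:c = 7:5
Make b consistent. Multiply first ratio by 7: a:b = 21:42
Multiply second ratio by 6: b:c = 42:30
Now b = 42 in both, so a:b:c = 21:42:30
Therefore a:c = 21:30
Simplify by GCD: a:c = 7:10

7:10


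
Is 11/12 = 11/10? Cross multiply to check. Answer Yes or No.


Cross multiply to check 11/12 = 11/10
Left cross product: 11 * 10 = 110
Right cross product: 12 * 11 = 132
110 != 132
Not equal, so proportions differ => No

No


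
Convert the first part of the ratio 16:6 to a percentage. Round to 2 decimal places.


Total parts = 16 + 6 = 22
First part fraction = 16/22
Percentage = (16/22) * 100
= 0.727273 * 100
= 72.73%

72.73


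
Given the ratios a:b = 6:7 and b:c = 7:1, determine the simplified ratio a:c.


Given a:b = 6:7 and b:c = 7:1
Make b consistent. Multiply first ratio by 7: a:b = 42:49
Multiply second ratio by 7: b:c = 49:7
Now b = 49 in both, so a:b:c = 42:49:7
Therefore a:c = 42:7
Simplify by GCD: a:c = 6:1

6:1


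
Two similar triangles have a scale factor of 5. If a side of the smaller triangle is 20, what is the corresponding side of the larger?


Similar triangles have proportional sides
Scale factor = 5
Smaller side = 20
Corresponding larger side = 20 * 5
= 100

100


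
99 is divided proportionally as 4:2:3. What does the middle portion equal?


Ratio = 4:2:3
Total parts = 4 + 2 + 3 = 9
Value per part = 99 / 9 = 11
First share = 4 * 11 = 44
Middle share = 2 * 11 = 22
Third share = 3 * 11 = 33

22
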